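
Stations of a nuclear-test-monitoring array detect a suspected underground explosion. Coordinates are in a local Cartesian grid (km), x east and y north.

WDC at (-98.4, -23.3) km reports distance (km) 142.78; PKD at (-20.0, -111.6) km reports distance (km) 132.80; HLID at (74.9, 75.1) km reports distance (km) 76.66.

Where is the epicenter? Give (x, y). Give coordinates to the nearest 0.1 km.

Circle about each station: (x + 98.4)² + (y + 23.3)² = 142.78²; (x + 20.0)² + (y + 111.6)² = 132.80²; (x − 74.9)² + (y − 75.1)² = 76.66².
Subtracting the WDC equation from the PKD and HLID equations removes the quadratic terms:
156.8 x − 176.6 y = 5379.40
346.6 x + 196.8 y = 15533.94
Solving the 2×2 system: x ≈ 41.3, y ≈ 6.2 km.

41.3 km east, 6.2 km north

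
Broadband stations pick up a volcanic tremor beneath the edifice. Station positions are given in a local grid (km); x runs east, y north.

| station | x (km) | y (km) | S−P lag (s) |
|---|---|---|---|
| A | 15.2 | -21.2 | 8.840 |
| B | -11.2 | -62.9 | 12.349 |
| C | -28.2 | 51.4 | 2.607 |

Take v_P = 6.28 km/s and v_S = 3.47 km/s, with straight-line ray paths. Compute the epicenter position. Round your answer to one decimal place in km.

(-29.0, 31.2)

Distance from S−P lag: d = Δt · v_P v_S / (v_P − v_S) = Δt · (6.28·3.47)/(6.28−3.47) ≈ 7.7550·Δt.
So d_A = 68.55, d_B = 95.77, d_C = 20.22 km.
Circle about each station: (x − 15.2)² + (y + 21.2)² = 68.55²; (x + 11.2)² + (y + 62.9)² = 95.77²; (x + 28.2)² + (y − 51.4)² = 20.22².
Subtracting pairs of circle equations eliminates x²+y² and gives linear equations (the radical axes):
-52.8 x − 83.4 y = -1071.42
-86.8 x + 145.2 y = 7046.97
Solving the 2×2 system: x ≈ -29.0, y ≈ 31.2 km.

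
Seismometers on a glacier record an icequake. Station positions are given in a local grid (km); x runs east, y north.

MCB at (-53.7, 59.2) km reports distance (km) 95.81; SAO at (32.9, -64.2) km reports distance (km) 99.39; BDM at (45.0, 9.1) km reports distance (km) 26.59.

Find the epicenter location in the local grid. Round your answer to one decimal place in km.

Circle about each station: (x + 53.7)² + (y − 59.2)² = 95.81²; (x − 32.9)² + (y + 64.2)² = 99.39²; (x − 45.0)² + (y − 9.1)² = 26.59².
Subtracting pairs of circle equations eliminates x²+y² and gives linear equations (the radical axes):
173.2 x − 246.8 y = -1883.10
197.4 x − 100.2 y = 4192.01
Solving the 2×2 system: x ≈ 39.0, y ≈ 35.0 km.

x ≈ 39.0 km, y ≈ 35.0 km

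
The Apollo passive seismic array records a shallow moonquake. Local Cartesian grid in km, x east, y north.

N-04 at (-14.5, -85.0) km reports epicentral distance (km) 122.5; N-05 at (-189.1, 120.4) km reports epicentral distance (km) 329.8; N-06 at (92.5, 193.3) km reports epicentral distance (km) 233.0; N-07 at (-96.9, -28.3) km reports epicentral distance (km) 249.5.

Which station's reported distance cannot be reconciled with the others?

Solve using three stations at a time. Using N-04, N-05, N-06 (subtract circle equations pairwise → linear system) gives (x, y) ≈ (99.3, -39.6).
Distances from that point to each station vs reported:
  N-04: calculated 122.5 vs reported 122.5 → residual 0.0 km
  N-05: calculated 329.8 vs reported 329.8 → residual 0.0 km
  N-06: calculated 233.0 vs reported 233.0 → residual 0.0 km
  N-07: calculated 196.5 vs reported 249.5 → residual 53.0 km
N-04, N-05, N-06 are mutually consistent (residuals ≈ 0); N-07 is off by 53.0 km.

N-07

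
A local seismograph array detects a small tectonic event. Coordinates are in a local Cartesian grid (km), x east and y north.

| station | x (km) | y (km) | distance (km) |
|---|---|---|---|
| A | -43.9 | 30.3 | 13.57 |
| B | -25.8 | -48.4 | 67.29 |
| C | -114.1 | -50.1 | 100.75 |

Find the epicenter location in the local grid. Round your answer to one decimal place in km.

-39.4 km east, 17.5 km north

Circle about each station: (x + 43.9)² + (y − 30.3)² = 13.57²; (x + 25.8)² + (y + 48.4)² = 67.29²; (x + 114.1)² + (y + 50.1)² = 100.75².
Subtracting pairs of circle equations eliminates x²+y² and gives linear equations (the radical axes):
36.2 x − 157.4 y = -4180.90
-140.4 x − 160.8 y = 2717.10
Solving the 2×2 system: x ≈ -39.4, y ≈ 17.5 km.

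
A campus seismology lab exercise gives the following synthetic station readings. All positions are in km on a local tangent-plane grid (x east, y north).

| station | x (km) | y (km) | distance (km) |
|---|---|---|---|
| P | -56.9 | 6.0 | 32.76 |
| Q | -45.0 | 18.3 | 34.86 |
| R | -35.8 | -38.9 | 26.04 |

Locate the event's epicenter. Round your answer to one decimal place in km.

Circle about each station: (x + 56.9)² + (y − 6.0)² = 32.76²; (x + 45.0)² + (y − 18.3)² = 34.86²; (x + 35.8)² + (y + 38.9)² = 26.04².
Subtracting the P equation from the Q and R equations removes the quadratic terms:
23.8 x + 24.6 y = -1055.72
42.2 x − 89.8 y = -83.62
Solving the 2×2 system: x ≈ -30.5, y ≈ -13.4 km.

(-30.5, -13.4)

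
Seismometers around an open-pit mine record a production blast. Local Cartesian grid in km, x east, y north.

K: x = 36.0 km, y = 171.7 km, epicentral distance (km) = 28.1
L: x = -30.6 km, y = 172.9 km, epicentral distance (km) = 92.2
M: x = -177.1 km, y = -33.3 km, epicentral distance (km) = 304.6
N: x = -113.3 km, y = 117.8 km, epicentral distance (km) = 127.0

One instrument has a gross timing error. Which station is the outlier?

N

Solve using three stations at a time. Using K, L, M (subtract circle equations pairwise → linear system) gives (x, y) ≈ (60.3, 157.5).
Distances from that point to each station vs reported:
  K: calculated 28.2 vs reported 28.1 → residual 0.1 km
  L: calculated 92.2 vs reported 92.2 → residual 0.0 km
  M: calculated 304.6 vs reported 304.6 → residual 0.0 km
  N: calculated 178.1 vs reported 127.0 → residual 51.1 km
K, L, M are mutually consistent (residuals ≈ 0); N is off by 51.1 km.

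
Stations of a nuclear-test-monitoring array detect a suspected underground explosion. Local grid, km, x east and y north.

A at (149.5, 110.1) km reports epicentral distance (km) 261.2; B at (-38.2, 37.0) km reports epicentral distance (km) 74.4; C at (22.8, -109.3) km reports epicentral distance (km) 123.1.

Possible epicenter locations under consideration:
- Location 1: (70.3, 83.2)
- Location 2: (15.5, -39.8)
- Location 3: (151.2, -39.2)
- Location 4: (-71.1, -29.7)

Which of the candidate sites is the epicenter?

Location 4

For each candidate, compare |candidate − station| to the reported distance:
Location 1: residuals A 177.6, B 43.5, C 75.2 → max 177.6 km
Location 2: residuals A 60.1, B 19.3, C 53.2 → max 60.1 km
Location 3: residuals A 111.9, B 129.8, C 23.2 → max 129.8 km
Location 4: residuals A 0.0, B 0.0, C 0.0 → max 0.0 km
Only Location 4 has all residuals ≈ 0.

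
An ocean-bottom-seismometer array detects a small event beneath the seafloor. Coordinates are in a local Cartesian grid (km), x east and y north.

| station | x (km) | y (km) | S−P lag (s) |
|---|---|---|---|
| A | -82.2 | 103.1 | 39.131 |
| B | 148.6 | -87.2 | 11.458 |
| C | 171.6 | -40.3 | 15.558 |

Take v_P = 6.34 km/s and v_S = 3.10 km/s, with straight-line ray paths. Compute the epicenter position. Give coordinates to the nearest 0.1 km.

Distance from S−P lag: d = Δt · v_P v_S / (v_P − v_S) = Δt · (6.34·3.10)/(6.34−3.10) ≈ 6.0660·Δt.
So d_A = 237.37, d_B = 69.50, d_C = 94.38 km.
Circle about each station: (x + 82.2)² + (y − 103.1)² = 237.37²; (x − 148.6)² + (y + 87.2)² = 69.50²; (x − 171.6)² + (y + 40.3)² = 94.38².
Subtracting the A equation from the B and C equations removes the quadratic terms:
461.6 x − 380.6 y = 63813.62
507.6 x − 286.8 y = 61121.13
Solving the 2×2 system: x ≈ 81.6, y ≈ -68.7 km.

81.6 km east, -68.7 km north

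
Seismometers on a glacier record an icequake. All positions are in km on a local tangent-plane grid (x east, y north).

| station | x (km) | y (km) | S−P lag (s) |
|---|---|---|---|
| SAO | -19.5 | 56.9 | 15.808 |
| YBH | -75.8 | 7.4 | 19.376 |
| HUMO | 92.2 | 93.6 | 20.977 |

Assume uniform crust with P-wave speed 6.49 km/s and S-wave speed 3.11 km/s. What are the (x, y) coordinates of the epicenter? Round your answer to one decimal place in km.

(36.9, -18.8)

Distance from S−P lag: d = Δt · v_P v_S / (v_P − v_S) = Δt · (6.49·3.11)/(6.49−3.11) ≈ 5.9716·Δt.
So d_SAO = 94.40, d_YBH = 115.71, d_HUMO = 125.27 km.
Circle about each station: (x + 19.5)² + (y − 56.9)² = 94.40²; (x + 75.8)² + (y − 7.4)² = 115.71²; (x − 92.2)² + (y − 93.6)² = 125.27².
Subtracting the SAO equation from the YBH and HUMO equations removes the quadratic terms:
-112.6 x − 99.0 y = -2294.90
223.4 x + 73.4 y = 6862.73
Solving the 2×2 system: x ≈ 36.9, y ≈ -18.8 km.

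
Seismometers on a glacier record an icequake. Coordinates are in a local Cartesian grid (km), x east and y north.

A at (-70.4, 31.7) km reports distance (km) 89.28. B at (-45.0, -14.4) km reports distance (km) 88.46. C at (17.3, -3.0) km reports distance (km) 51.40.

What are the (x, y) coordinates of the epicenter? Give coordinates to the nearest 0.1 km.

(17.3, 48.4)

Circle about each station: (x + 70.4)² + (y − 31.7)² = 89.28²; (x + 45.0)² + (y + 14.4)² = 88.46²; (x − 17.3)² + (y + 3.0)² = 51.40².
Subtracting pairs of circle equations eliminates x²+y² and gives linear equations (the radical axes):
50.8 x − 92.2 y = -3582.94
175.4 x − 69.4 y = -323.80
Solving the 2×2 system: x ≈ 17.3, y ≈ 48.4 km.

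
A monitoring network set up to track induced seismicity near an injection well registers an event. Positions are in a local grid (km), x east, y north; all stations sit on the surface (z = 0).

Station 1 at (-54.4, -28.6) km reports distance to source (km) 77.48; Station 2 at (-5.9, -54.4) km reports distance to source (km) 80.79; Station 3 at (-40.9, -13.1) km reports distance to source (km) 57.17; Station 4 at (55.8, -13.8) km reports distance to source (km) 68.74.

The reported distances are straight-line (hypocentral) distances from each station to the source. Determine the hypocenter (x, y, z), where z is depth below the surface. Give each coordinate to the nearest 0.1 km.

Each station gives a sphere (x−x_i)² + (y−y_i)² + z² = d_i² (stations at z=0).
Subtracting the Station 1 sphere from Station 2 and Station 3: z² cancels, leaving linear equations in x and y:
97.0 x − 51.6 y = -1307.02
27.0 x + 31.0 y = 801.84
Solving: x ≈ 0.195, y ≈ 25.696 km (keep extra digits for the depth step; rounded: 0.2, 25.7).
Then from the Station 1 sphere: z² = 77.48² − (x + 54.4)² − (y + 28.6)² with x = 0.195, y = 25.696, so z ≈ 8.630 ≈ 8.6 km.
Check against Station 4 (with the unrounded solution): distance 68.75 ≈ 68.74 km. ✓

(0.2, 25.7, 8.6)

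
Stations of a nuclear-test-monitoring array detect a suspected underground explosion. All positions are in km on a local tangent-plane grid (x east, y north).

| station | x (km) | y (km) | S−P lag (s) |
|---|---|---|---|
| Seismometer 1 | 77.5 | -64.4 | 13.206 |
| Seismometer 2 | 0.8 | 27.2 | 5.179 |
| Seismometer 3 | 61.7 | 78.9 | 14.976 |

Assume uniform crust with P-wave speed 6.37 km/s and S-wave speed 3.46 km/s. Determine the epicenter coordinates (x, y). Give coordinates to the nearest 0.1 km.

Distance from S−P lag: d = Δt · v_P v_S / (v_P − v_S) = Δt · (6.37·3.46)/(6.37−3.46) ≈ 7.5740·Δt.
So d_Seismometer 1 = 100.02, d_Seismometer 2 = 39.23, d_Seismometer 3 = 113.43 km.
Circle about each station: (x − 77.5)² + (y + 64.4)² = 100.02²; (x − 0.8)² + (y − 27.2)² = 39.23²; (x − 61.7)² + (y − 78.9)² = 113.43².
Subtracting pairs of circle equations eliminates x²+y² and gives linear equations (the radical axes):
-153.4 x + 183.2 y = -948.12
-31.6 x + 286.6 y = -2983.87
Solving the 2×2 system: x ≈ -7.2, y ≈ -11.2 km.
Check against Seismometer 1 (with the unrounded x, y): √((x − 77.5)²+(y + 64.4)²) = 100.02 ≈ 100.02 km. ✓

(-7.2, -11.2)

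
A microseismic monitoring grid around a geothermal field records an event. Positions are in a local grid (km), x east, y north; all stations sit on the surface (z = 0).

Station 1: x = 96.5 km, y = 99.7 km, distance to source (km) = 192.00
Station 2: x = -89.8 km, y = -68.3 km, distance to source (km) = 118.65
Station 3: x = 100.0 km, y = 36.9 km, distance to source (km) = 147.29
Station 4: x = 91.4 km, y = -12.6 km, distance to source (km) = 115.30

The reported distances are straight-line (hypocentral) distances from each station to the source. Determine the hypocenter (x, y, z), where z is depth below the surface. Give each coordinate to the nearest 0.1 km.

x ≈ 8.2 km, y ≈ -57.5 km, depth ≈ 66.0 km

Each station gives a sphere (x−x_i)² + (y−y_i)² + z² = d_i² (stations at z=0).
Subtracting the Station 1 sphere from Station 2 and Station 3: z² cancels, leaving linear equations in x and y:
-372.6 x − 336.0 y = 16262.77
7.0 x − 125.6 y = 7278.93
Solving: x ≈ 8.202, y ≈ -57.496 km (keep extra digits for the depth step; rounded: 8.2, -57.5).
Then from the Station 1 sphere: z² = 192.00² − (x − 96.5)² − (y − 99.7)² with x = 8.202, y = -57.496, so z ≈ 66.007 ≈ 66.0 km.
Check against Station 4 (with the unrounded solution): distance 115.30 ≈ 115.30 km. ✓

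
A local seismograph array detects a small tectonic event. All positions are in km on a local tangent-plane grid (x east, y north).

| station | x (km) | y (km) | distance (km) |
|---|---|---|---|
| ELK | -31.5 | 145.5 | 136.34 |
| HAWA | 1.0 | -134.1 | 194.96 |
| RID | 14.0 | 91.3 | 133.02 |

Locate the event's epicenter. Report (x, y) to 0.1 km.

Circle about each station: (x + 31.5)² + (y − 145.5)² = 136.34²; (x − 1.0)² + (y + 134.1)² = 194.96²; (x − 14.0)² + (y − 91.3)² = 133.02².
Subtracting pairs of circle equations eliminates x²+y² and gives linear equations (the radical axes):
65.0 x − 559.2 y = -23599.50
91.0 x − 108.4 y = -12736.53
Solving the 2×2 system: x ≈ -104.1, y ≈ 30.1 km.

-104.1 km east, 30.1 km north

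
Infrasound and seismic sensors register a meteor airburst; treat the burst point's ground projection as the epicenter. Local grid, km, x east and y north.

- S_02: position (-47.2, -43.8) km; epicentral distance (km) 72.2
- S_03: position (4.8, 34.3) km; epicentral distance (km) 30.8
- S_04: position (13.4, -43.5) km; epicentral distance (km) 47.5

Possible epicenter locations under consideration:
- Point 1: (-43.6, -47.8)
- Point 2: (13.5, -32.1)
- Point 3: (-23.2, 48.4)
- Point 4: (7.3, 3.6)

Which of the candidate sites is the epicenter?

Point 4

For each candidate, compare |candidate − station| to the reported distance:
Point 1: residuals S_02 66.8, S_03 64.5, S_04 9.7 → max 66.8 km
Point 2: residuals S_02 10.4, S_03 36.2, S_04 36.1 → max 36.2 km
Point 3: residuals S_02 23.1, S_03 0.5, S_04 51.4 → max 51.4 km
Point 4: residuals S_02 0.0, S_03 0.0, S_04 0.0 → max 0.0 km
Only Point 4 has all residuals ≈ 0.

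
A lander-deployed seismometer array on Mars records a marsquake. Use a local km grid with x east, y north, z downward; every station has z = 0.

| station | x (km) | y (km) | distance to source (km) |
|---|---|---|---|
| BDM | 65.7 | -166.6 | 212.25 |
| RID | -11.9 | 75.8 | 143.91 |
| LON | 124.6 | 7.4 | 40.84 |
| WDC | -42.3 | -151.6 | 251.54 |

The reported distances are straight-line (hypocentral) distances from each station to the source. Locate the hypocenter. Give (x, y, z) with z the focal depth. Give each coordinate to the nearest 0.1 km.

x ≈ 123.1 km, y ≈ 35.6 km, depth ≈ 29.5 km

Each station gives a sphere (x−x_i)² + (y−y_i)² + z² = d_i² (stations at z=0).
Subtracting the BDM sphere from RID and LON: z² cancels, leaving linear equations in x and y:
-155.2 x + 484.8 y = -1844.83
117.8 x + 348.0 y = 26890.03
Solving: x ≈ 123.096, y ≈ 35.602 km (keep extra digits for the depth step; rounded: 123.1, 35.6).
Then from the BDM sphere: z² = 212.25² − (x − 65.7)² − (y + 166.6)² with x = 123.096, y = 35.602, so z ≈ 29.498 ≈ 29.5 km.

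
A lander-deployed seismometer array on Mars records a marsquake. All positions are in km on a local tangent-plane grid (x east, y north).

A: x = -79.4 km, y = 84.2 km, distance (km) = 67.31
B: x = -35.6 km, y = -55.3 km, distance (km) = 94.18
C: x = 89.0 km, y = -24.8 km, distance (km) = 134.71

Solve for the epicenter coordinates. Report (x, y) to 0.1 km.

Circle about each station: (x + 79.4)² + (y − 84.2)² = 67.31²; (x + 35.6)² + (y + 55.3)² = 94.18²; (x − 89.0)² + (y + 24.8)² = 134.71².
Subtracting the A equation from the B and C equations removes the quadratic terms:
87.6 x − 279.0 y = -13407.79
336.8 x − 218.0 y = -18474.11
Solving the 2×2 system: x ≈ -29.8, y ≈ 38.7 km.
Check against A (with the unrounded x, y): √((x + 79.4)²+(y − 84.2)²) = 67.31 ≈ 67.31 km. ✓

-29.8 km east, 38.7 km north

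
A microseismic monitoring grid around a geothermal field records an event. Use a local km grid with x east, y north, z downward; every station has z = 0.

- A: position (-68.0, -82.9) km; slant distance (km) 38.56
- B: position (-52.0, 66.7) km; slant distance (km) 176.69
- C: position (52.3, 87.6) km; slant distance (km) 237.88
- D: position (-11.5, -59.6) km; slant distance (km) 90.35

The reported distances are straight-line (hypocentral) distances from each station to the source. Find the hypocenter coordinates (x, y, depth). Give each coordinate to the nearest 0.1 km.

(-85.0, -104.8, 26.8)

Each station gives a sphere (x−x_i)² + (y−y_i)² + z² = d_i² (stations at z=0).
Subtracting the A sphere from B and C: z² cancels, leaving linear equations in x and y:
32.0 x + 299.2 y = -34076.00
240.6 x + 341.0 y = -56187.38
Solving: x ≈ -84.999, y ≈ -104.800 km (keep extra digits for the depth step; rounded: -85.0, -104.8).
Then from the A sphere: z² = 38.56² − (x + 68.0)² − (y + 82.9)² with x = -84.999, y = -104.800, so z ≈ 26.801 ≈ 26.8 km.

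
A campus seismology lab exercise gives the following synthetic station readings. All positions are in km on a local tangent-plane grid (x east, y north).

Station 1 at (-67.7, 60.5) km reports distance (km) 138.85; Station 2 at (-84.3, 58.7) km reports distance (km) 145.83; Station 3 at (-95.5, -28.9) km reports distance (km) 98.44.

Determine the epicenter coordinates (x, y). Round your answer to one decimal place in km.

(-2.9, -62.3)

Circle about each station: (x + 67.7)² + (y − 60.5)² = 138.85²; (x + 84.3)² + (y − 58.7)² = 145.83²; (x + 95.5)² + (y + 28.9)² = 98.44².
Subtracting the Station 1 equation from the Station 2 and Station 3 equations removes the quadratic terms:
-33.2 x − 3.6 y = 321.57
-55.6 x − 178.8 y = 11300.81
Solving the 2×2 system: x ≈ -2.9, y ≈ -62.3 km.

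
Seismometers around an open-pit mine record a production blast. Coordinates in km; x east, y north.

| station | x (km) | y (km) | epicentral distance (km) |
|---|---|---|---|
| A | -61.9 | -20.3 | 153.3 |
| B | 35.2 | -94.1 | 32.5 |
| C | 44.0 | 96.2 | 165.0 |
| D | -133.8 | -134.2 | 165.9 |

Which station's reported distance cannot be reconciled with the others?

Solve using three stations at a time. Using B, C, D (subtract circle equations pairwise → linear system) gives (x, y) ≈ (17.7, -66.7).
Distances from that point to each station vs reported:
  A: calculated 92.2 vs reported 153.3 → residual 61.1 km
  B: calculated 32.5 vs reported 32.5 → residual 0.0 km
  C: calculated 165.0 vs reported 165.0 → residual 0.0 km
  D: calculated 165.9 vs reported 165.9 → residual 0.0 km
B, C, D are mutually consistent (residuals ≈ 0); A is off by 61.1 km.

A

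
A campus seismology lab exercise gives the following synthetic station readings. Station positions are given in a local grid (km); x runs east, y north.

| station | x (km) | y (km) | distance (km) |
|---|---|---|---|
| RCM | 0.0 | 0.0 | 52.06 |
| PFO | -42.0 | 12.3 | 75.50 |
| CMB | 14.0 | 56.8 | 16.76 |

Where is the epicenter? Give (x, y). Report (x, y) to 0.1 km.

x ≈ 26.0 km, y ≈ 45.1 km

Circle about each station: x² + y² = 52.06²; (x + 42.0)² + (y − 12.3)² = 75.50²; (x − 14.0)² + (y − 56.8)² = 16.76².
Subtracting the RCM equation from the PFO and CMB equations removes the quadratic terms:
-84.0 x + 24.6 y = -1074.72
28.0 x + 113.6 y = 5851.59
Solving the 2×2 system: x ≈ 26.0, y ≈ 45.1 km.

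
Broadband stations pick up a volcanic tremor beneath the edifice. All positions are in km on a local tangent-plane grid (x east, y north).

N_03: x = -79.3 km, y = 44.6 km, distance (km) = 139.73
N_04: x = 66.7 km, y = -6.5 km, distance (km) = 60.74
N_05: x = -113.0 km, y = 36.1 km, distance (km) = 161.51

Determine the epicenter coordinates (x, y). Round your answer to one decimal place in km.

23.9 km east, -49.6 km north

Circle about each station: (x + 79.3)² + (y − 44.6)² = 139.73²; (x − 66.7)² + (y + 6.5)² = 60.74²; (x + 113.0)² + (y − 36.1)² = 161.51².
Subtracting the N_03 equation from the N_04 and N_05 equations removes the quadratic terms:
292.0 x − 102.2 y = 12048.62
-67.4 x − 17.0 y = -766.45
Solving the 2×2 system: x ≈ 23.9, y ≈ -49.6 km.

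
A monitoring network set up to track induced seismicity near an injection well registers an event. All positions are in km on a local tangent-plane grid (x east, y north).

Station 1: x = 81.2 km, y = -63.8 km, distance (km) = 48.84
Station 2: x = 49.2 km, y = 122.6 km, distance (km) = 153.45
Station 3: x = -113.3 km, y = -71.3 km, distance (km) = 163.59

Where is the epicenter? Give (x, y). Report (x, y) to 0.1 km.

(45.2, -30.8)

Circle about each station: (x − 81.2)² + (y + 63.8)² = 48.84²; (x − 49.2)² + (y − 122.6)² = 153.45²; (x + 113.3)² + (y + 71.3)² = 163.59².
Subtracting pairs of circle equations eliminates x²+y² and gives linear equations (the radical axes):
-64.0 x + 372.8 y = -14374.04
-389.0 x − 15.0 y = -17119.64
Solving the 2×2 system: x ≈ 45.2, y ≈ -30.8 km.
Check against Station 1 (with the unrounded x, y): √((x − 81.2)²+(y + 63.8)²) = 48.84 ≈ 48.84 km. ✓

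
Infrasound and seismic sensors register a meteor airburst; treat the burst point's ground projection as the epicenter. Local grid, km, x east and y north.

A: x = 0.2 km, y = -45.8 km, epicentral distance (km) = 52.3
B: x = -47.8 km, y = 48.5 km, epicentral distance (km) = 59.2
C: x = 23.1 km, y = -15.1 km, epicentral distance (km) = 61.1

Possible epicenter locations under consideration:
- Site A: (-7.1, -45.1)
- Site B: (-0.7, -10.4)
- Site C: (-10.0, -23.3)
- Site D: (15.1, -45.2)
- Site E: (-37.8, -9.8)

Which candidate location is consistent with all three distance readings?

For each candidate, compare |candidate − station| to the reported distance:
Site A: residuals A 45.0, B 42.9, C 18.5 → max 45.0 km
Site B: residuals A 16.9, B 16.2, C 36.8 → max 36.8 km
Site C: residuals A 27.6, B 21.9, C 27.0 → max 27.6 km
Site D: residuals A 37.4, B 53.7, C 30.0 → max 53.7 km
Site E: residuals A 0.0, B 0.0, C 0.0 → max 0.0 km
Only Site E has all residuals ≈ 0.

Site E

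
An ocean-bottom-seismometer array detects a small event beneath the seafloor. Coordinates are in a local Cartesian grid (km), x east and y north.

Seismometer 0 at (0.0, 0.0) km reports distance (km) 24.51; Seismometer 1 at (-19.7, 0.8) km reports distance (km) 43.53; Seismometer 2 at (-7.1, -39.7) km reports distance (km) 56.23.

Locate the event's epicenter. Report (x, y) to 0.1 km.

(23.3, 7.6)

Circle about each station: x² + y² = 24.51²; (x + 19.7)² + (y − 0.8)² = 43.53²; (x + 7.1)² + (y + 39.7)² = 56.23².
Subtracting the Seismometer 0 equation from the Seismometer 1 and Seismometer 2 equations removes the quadratic terms:
-39.4 x + 1.6 y = -905.39
-14.2 x − 79.4 y = -934.57
Solving the 2×2 system: x ≈ 23.3, y ≈ 7.6 km.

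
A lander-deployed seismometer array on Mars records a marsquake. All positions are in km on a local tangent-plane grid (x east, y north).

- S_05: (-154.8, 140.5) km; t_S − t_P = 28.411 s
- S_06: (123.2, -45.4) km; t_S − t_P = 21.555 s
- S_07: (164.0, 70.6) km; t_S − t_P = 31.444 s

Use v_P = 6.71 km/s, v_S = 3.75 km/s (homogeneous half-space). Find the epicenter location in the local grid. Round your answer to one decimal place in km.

-56.7 km east, -80.2 km north

Distance from S−P lag: d = Δt · v_P v_S / (v_P − v_S) = Δt · (6.71·3.75)/(6.71−3.75) ≈ 8.5008·Δt.
So d_S_05 = 241.52, d_S_06 = 183.24, d_S_07 = 267.30 km.
Circle about each station: (x + 154.8)² + (y − 140.5)² = 241.52²; (x − 123.2)² + (y + 45.4)² = 183.24²; (x − 164.0)² + (y − 70.6)² = 267.30².
Subtracting pairs of circle equations eliminates x²+y² and gives linear equations (the radical axes):
556.0 x − 371.8 y = -1708.88
637.6 x − 139.8 y = -24940.31
Solving the 2×2 system: x ≈ -56.7, y ≈ -80.2 km.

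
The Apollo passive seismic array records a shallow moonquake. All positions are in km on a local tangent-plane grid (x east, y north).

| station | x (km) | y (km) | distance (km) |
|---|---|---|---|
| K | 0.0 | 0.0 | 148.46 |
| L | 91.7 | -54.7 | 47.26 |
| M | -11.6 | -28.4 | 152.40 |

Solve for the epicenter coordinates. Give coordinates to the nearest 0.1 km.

138.9 km east, -52.4 km north

Circle about each station: x² + y² = 148.46²; (x − 91.7)² + (y + 54.7)² = 47.26²; (x + 11.6)² + (y + 28.4)² = 152.40².
Subtracting pairs of circle equations eliminates x²+y² and gives linear equations (the radical axes):
183.4 x − 109.4 y = 31207.84
-23.2 x − 56.8 y = -244.27
Solving the 2×2 system: x ≈ 138.9, y ≈ -52.4 km.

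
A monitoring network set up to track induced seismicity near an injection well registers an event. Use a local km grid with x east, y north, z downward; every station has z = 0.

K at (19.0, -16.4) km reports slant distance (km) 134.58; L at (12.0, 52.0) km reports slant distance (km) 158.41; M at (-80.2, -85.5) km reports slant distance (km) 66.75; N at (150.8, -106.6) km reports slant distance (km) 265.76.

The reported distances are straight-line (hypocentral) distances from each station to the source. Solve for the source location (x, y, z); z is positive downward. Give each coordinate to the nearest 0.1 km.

x ≈ -103.3 km, y ≈ -45.4 km, depth ≈ 48.1 km

Each station gives a sphere (x−x_i)² + (y−y_i)² + z² = d_i² (stations at z=0).
Subtracting the K sphere from L and M: z² cancels, leaving linear equations in x and y:
-14.0 x + 136.8 y = -4763.91
-198.4 x − 138.2 y = 26768.54
Solving: x ≈ -103.301, y ≈ -45.396 km (keep extra digits for the depth step; rounded: -103.3, -45.4).
Then from the K sphere: z² = 134.58² − (x − 19.0)² − (y + 16.4)² with x = -103.301, y = -45.396, so z ≈ 48.099 ≈ 48.1 km.
Check against N (with the unrounded solution): distance 265.76 ≈ 265.76 km. ✓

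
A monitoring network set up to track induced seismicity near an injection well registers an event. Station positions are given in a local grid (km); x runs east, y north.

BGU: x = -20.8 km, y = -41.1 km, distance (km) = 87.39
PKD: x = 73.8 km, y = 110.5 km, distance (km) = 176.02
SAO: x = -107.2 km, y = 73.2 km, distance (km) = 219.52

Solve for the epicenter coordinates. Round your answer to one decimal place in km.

(63.2, -65.2)

Circle about each station: (x + 20.8)² + (y + 41.1)² = 87.39²; (x − 73.8)² + (y − 110.5)² = 176.02²; (x + 107.2)² + (y − 73.2)² = 219.52².
Subtracting the BGU equation from the PKD and SAO equations removes the quadratic terms:
189.2 x + 303.2 y = -7811.19
-172.8 x + 228.6 y = -25823.79
Solving the 2×2 system: x ≈ 63.2, y ≈ -65.2 km.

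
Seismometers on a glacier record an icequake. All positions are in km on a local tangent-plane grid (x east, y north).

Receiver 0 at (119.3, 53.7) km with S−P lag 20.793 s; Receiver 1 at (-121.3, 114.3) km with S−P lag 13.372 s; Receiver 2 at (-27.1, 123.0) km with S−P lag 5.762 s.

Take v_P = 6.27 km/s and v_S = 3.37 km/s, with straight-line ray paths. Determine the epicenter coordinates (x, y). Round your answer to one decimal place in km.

x ≈ -29.7 km, y ≈ 81.1 km

Distance from S−P lag: d = Δt · v_P v_S / (v_P − v_S) = Δt · (6.27·3.37)/(6.27−3.37) ≈ 7.2862·Δt.
So d_Receiver 0 = 151.50, d_Receiver 1 = 97.43, d_Receiver 2 = 41.98 km.
Circle about each station: (x − 119.3)² + (y − 53.7)² = 151.50²; (x + 121.3)² + (y − 114.3)² = 97.43²; (x + 27.1)² + (y − 123.0)² = 41.98².
Subtracting pairs of circle equations eliminates x²+y² and gives linear equations (the radical axes):
-481.2 x + 121.2 y = 24121.65
-292.8 x + 138.6 y = 19937.16
Solving the 2×2 system: x ≈ -29.7, y ≈ 81.1 km.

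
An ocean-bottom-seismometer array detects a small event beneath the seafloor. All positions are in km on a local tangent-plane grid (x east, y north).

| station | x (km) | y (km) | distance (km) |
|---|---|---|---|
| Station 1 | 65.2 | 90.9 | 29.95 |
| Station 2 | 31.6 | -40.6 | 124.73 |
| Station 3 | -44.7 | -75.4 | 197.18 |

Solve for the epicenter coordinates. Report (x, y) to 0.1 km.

Circle about each station: (x − 65.2)² + (y − 90.9)² = 29.95²; (x − 31.6)² + (y + 40.6)² = 124.73²; (x + 44.7)² + (y + 75.4)² = 197.18².
Subtracting the Station 1 equation from the Station 2 and Station 3 equations removes the quadratic terms:
-67.2 x − 263.0 y = -24527.50
-219.8 x − 332.6 y = -42813.55
Solving the 2×2 system: x ≈ 87.5, y ≈ 70.9 km.
Check against Station 1 (with the unrounded x, y): √((x − 65.2)²+(y − 90.9)²) = 29.94 ≈ 29.95 km. ✓

87.5 km east, 70.9 km north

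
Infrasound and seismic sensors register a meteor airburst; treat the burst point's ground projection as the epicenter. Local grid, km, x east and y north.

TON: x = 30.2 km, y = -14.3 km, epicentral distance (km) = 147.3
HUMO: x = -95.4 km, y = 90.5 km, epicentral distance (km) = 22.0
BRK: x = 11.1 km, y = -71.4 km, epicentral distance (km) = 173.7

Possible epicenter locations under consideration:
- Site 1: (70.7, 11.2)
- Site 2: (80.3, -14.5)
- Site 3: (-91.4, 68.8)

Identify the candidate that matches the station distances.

Site 3

For each candidate, compare |candidate − station| to the reported distance:
Site 1: residuals TON 99.4, HUMO 162.1, BRK 71.8 → max 162.1 km
Site 2: residuals TON 97.2, HUMO 182.7, BRK 84.1 → max 182.7 km
Site 3: residuals TON 0.0, HUMO 0.1, BRK 0.0 → max 0.1 km
Only Site 3 has all residuals ≈ 0.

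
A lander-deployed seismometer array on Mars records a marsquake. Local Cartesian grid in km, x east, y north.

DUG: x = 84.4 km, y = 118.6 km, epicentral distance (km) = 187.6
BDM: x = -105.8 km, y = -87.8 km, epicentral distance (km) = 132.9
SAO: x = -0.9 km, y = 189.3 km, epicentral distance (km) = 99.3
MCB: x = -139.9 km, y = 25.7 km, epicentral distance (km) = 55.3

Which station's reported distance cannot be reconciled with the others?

Solve using three stations at a time. Using DUG, BDM, MCB (subtract circle equations pairwise → linear system) gives (x, y) ≈ (-87.7, 43.9).
Distances from that point to each station vs reported:
  DUG: calculated 187.6 vs reported 187.6 → residual 0.0 km
  BDM: calculated 132.9 vs reported 132.9 → residual 0.0 km
  SAO: calculated 169.4 vs reported 99.3 → residual 70.1 km
  MCB: calculated 55.3 vs reported 55.3 → residual 0.0 km
DUG, BDM, MCB are mutually consistent (residuals ≈ 0); SAO is off by 70.1 km.

SAO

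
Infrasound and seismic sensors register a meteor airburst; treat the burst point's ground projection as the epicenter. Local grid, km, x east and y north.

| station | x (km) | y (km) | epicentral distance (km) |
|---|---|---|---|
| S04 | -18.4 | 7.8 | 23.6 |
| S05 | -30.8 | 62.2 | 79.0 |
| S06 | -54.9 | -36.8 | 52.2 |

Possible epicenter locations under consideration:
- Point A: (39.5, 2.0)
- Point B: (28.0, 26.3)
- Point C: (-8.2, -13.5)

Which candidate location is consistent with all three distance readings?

Point C

For each candidate, compare |candidate − station| to the reported distance:
Point A: residuals S04 34.6, S05 13.6, S06 49.9 → max 49.9 km
Point B: residuals S04 26.4, S05 10.1, S06 52.0 → max 52.0 km
Point C: residuals S04 0.0, S05 0.0, S06 0.0 → max 0.0 km
Only Point C has all residuals ≈ 0.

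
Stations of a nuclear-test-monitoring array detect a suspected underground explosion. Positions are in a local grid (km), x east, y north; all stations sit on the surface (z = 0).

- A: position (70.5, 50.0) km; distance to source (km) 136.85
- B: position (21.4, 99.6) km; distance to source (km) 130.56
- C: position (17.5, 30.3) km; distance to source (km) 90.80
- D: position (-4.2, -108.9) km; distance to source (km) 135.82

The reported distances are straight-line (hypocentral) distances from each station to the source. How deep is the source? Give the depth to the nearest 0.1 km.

63.9 km

Each station gives a sphere (x−x_i)² + (y−y_i)² + z² = d_i² (stations at z=0).
Subtracting the A sphere from B and C: z² cancels, leaving linear equations in x and y:
-98.2 x + 99.2 y = 4589.88
-106.0 x − 39.4 y = 4237.37
Solving: x ≈ -41.795, y ≈ 4.895 km (keep extra digits for the depth step; rounded: -41.8, 4.9).
Then from the A sphere: z² = 136.85² − (x − 70.5)² − (y − 50.0)² with x = -41.795, y = 4.895, so z ≈ 63.901 ≈ 63.9 km.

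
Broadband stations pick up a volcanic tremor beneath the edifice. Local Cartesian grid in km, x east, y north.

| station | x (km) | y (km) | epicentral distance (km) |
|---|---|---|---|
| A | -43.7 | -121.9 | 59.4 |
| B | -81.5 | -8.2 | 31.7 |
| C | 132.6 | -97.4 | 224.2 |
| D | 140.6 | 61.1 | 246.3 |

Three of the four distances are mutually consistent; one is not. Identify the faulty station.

Solve using three stations at a time. Using B, C, D (subtract circle equations pairwise → linear system) gives (x, y) ≈ (-84.1, -39.8).
Distances from that point to each station vs reported:
  A: calculated 91.5 vs reported 59.4 → residual 32.1 km
  B: calculated 31.7 vs reported 31.7 → residual 0.0 km
  C: calculated 224.2 vs reported 224.2 → residual 0.0 km
  D: calculated 246.3 vs reported 246.3 → residual 0.0 km
B, C, D are mutually consistent (residuals ≈ 0); A is off by 32.1 km.

A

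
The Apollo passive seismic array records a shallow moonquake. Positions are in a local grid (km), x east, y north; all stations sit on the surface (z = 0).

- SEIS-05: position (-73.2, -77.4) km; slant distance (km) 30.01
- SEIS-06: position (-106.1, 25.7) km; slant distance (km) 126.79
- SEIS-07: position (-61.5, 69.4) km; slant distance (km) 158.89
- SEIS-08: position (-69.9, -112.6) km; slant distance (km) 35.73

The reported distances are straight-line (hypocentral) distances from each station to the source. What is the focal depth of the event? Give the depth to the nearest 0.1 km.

Each station gives a sphere (x−x_i)² + (y−y_i)² + z² = d_i² (stations at z=0).
Subtracting the SEIS-05 sphere from SEIS-06 and SEIS-07: z² cancels, leaving linear equations in x and y:
-65.8 x + 206.2 y = -14606.40
23.4 x + 293.6 y = -27095.82
Solving: x ≈ -53.791, y ≈ -88.001 km (keep extra digits for the depth step; rounded: -53.8, -88.0).
Then from the SEIS-05 sphere: z² = 30.01² − (x + 73.2)² − (y + 77.4)² with x = -53.791, y = -88.001, so z ≈ 20.286 ≈ 20.3 km.

20.3 km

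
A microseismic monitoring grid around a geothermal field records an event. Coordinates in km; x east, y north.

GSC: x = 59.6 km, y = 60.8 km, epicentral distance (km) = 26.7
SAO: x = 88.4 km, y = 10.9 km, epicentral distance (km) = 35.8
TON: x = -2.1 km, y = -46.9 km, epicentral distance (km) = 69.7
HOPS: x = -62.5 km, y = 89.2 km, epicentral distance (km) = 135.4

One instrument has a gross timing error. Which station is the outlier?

TON

Solve using three stations at a time. Using GSC, SAO, HOPS (subtract circle equations pairwise → linear system) gives (x, y) ≈ (61.2, 34.2).
Distances from that point to each station vs reported:
  GSC: calculated 26.7 vs reported 26.7 → residual 0.0 km
  SAO: calculated 35.8 vs reported 35.8 → residual 0.0 km
  TON: calculated 102.9 vs reported 69.7 → residual 33.2 km
  HOPS: calculated 135.4 vs reported 135.4 → residual 0.0 km
GSC, SAO, HOPS are mutually consistent (residuals ≈ 0); TON is off by 33.2 km.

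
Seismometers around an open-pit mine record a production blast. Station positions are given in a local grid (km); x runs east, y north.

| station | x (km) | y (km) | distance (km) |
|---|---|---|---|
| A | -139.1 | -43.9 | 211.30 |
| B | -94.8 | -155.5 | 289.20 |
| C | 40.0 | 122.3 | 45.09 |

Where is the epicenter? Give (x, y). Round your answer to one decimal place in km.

Circle about each station: (x + 139.1)² + (y + 43.9)² = 211.30²; (x + 94.8)² + (y + 155.5)² = 289.20²; (x − 40.0)² + (y − 122.3)² = 45.09².
Subtracting the A equation from the B and C equations removes the quadratic terms:
88.6 x − 223.2 y = -27097.68
358.2 x + 332.4 y = 37895.85
Solving the 2×2 system: x ≈ -5.0, y ≈ 119.4 km.

(-5.0, 119.4)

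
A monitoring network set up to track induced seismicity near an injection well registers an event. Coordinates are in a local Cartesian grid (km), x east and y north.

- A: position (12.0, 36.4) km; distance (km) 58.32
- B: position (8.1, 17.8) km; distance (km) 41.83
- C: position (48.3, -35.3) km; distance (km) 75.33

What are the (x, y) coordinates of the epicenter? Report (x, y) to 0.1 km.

Circle about each station: (x − 12.0)² + (y − 36.4)² = 58.32²; (x − 8.1)² + (y − 17.8)² = 41.83²; (x − 48.3)² + (y + 35.3)² = 75.33².
Subtracting pairs of circle equations eliminates x²+y² and gives linear equations (the radical axes):
-7.8 x − 37.2 y = 564.96
72.6 x − 143.4 y = -163.37
Solving the 2×2 system: x ≈ -22.8, y ≈ -10.4 km.

x ≈ -22.8 km, y ≈ -10.4 km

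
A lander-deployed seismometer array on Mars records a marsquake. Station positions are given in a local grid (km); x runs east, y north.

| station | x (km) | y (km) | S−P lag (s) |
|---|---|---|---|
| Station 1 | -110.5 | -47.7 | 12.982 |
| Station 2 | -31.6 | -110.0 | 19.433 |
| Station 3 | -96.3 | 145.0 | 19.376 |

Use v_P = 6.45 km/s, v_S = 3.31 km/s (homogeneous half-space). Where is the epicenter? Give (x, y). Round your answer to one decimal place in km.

x ≈ -54.1 km, y ≈ 20.2 km

Distance from S−P lag: d = Δt · v_P v_S / (v_P − v_S) = Δt · (6.45·3.31)/(6.45−3.31) ≈ 6.7992·Δt.
So d_Station 1 = 88.27, d_Station 2 = 132.13, d_Station 3 = 131.74 km.
Circle about each station: (x + 110.5)² + (y + 47.7)² = 88.27²; (x + 31.6)² + (y + 110.0)² = 132.13²; (x + 96.3)² + (y − 145.0)² = 131.74².
Subtracting the Station 1 equation from the Station 2 and Station 3 equations removes the quadratic terms:
157.8 x − 124.6 y = -11053.72
28.4 x + 385.4 y = 6249.32
Solving the 2×2 system: x ≈ -54.1, y ≈ 20.2 km.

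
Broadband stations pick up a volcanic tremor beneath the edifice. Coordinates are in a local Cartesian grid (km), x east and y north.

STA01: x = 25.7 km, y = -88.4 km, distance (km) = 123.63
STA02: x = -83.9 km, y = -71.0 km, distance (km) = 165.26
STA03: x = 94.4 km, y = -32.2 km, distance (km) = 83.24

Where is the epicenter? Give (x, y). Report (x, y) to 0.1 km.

(43.8, 33.9)

Circle about each station: (x − 25.7)² + (y + 88.4)² = 123.63²; (x + 83.9)² + (y + 71.0)² = 165.26²; (x − 94.4)² + (y + 32.2)² = 83.24².
Subtracting the STA01 equation from the STA02 and STA03 equations removes the quadratic terms:
-219.2 x + 34.8 y = -8421.33
137.4 x + 112.4 y = 9828.63
Solving the 2×2 system: x ≈ 43.8, y ≈ 33.9 km.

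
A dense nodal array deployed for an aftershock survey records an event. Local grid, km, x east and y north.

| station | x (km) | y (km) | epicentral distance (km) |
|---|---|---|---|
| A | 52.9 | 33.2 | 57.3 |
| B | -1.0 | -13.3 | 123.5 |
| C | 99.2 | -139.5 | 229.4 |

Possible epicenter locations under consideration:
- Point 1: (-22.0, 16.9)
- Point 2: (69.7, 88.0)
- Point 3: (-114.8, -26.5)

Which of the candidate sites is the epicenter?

Point 2

For each candidate, compare |candidate − station| to the reported distance:
Point 1: residuals A 19.4, B 86.7, C 31.5 → max 86.7 km
Point 2: residuals A 0.0, B 0.0, C 0.0 → max 0.0 km
Point 3: residuals A 120.7, B 8.9, C 12.6 → max 120.7 km
Only Point 2 has all residuals ≈ 0.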